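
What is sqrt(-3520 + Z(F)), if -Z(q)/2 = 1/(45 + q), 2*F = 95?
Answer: 6*I*sqrt(3346465)/185 ≈ 59.33*I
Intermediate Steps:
F = 95/2 (F = (1/2)*95 = 95/2 ≈ 47.500)
Z(q) = -2/(45 + q)
sqrt(-3520 + Z(F)) = sqrt(-3520 - 2/(45 + 95/2)) = sqrt(-3520 - 2/185/2) = sqrt(-3520 - 2*2/185) = sqrt(-3520 - 4/185) = sqrt(-651204/185) = 6*I*sqrt(3346465)/185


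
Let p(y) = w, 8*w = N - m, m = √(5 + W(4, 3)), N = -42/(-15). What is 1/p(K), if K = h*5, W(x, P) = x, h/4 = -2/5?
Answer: -40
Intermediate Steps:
h = -8/5 (h = 4*(-2/5) = 4*(-2*⅕) = 4*(-⅖) = -8/5 ≈ -1.6000)
N = 14/5 (N = -42*(-1/15) = 14/5 ≈ 2.8000)
m = 3 (m = √(5 + 4) = √9 = 3)
K = -8 (K = -8/5*5 = -8)
w = -1/40 (w = (14/5 - 1*3)/8 = (14/5 - 3)/8 = (⅛)*(-⅕) = -1/40 ≈ -0.025000)
p(y) = -1/40
1/p(K) = 1/(-1/40) = -40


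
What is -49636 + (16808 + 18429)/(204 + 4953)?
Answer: -255937615/5157 ≈ -49629.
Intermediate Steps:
-49636 + (16808 + 18429)/(204 + 4953) = -49636 + 35237/5157 = -255937615/5157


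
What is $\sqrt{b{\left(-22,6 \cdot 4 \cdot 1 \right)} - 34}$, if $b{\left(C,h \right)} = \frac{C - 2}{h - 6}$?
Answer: $\frac{i \sqrt{318}}{3} \approx 5.9442 i$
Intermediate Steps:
$b{\left(C,h \right)} = \frac{-2 + C}{-6 + h}$
$\sqrt{b{\left(-22,6 \cdot 4 \cdot 1 \right)} - 34} = \sqrt{\frac{-2 - 22}{-6 + 6 \cdot 4 \cdot 1} - 34} = \sqrt{\frac{1}{-6 + 24 \cdot 1} \left(-24\right) - 34} = \sqrt{\frac{1}{-6 + 24} \left(-24\right) - 34} = \sqrt{\frac{1}{18} \left(-24\right) - 34} = \sqrt{- \frac{4}{3} - 34} = \sqrt{- \frac{106}{3}} = \frac{i \sqrt{318}}{3}$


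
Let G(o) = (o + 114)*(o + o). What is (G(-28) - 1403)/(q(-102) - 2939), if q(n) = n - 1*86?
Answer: 6219/3127 ≈ 1.9888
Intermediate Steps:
q(n) = -86 + n (q(n) = n - 86 = -86 + n)
G(o) = 2*o*(114 + o) (G(o) = (114 + o)*(2*o) = 2*o*(114 + o))
(G(-28) - 1403)/(q(-102) - 2939) = (2*(-28)*(114 - 28) - 1403)/((-86 - 102) - 2939) = (2*(-28)*86 - 1403)/(-188 - 2939) = (-4816 - 1403)/(-3127) = -6219*(-1/3127) = 6219/3127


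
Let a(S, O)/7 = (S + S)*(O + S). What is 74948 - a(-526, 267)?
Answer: -1832328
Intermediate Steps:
a(S, O) = 14*S*(O + S) (a(S, O) = 7*((S + S)*(O + S)) = 7*((2*S)*(O + S)) = 7*(2*S*(O + S)) = 14*S*(O + S))
74948 - a(-526, 267) = 74948 - 14*(-526)*(267 - 526) = 74948 - 14*(-526)*(-259) = 74948 - 1*1907276 = 74948 - 1907276 = -1832328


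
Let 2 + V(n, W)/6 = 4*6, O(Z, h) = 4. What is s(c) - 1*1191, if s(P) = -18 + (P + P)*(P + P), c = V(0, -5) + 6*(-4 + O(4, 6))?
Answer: 68487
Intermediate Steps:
V(n, W) = 132 (V(n, W) = -12 + 6*(4*6) = -12 + 6*24 = -12 + 144 = 132)
c = 132 (c = 132 + 6*(-4 + 4) = 132 + 6*0 = 132 + 0 = 132)
s(P) = -18 + 4*P² (s(P) = -18 + (2*P)*(2*P) = -18 + 4*P²)
s(c) - 1*1191 = (-18 + 4*132²) - 1*1191 = (-18 + 4*17424) - 1191 = (-18 + 69696) - 1191 = 69678 - 1191 = 68487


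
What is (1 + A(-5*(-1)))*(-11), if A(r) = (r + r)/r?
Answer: -33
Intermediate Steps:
A(r) = 2 (A(r) = (2*r)/r = 2)
(1 + A(-5*(-1)))*(-11) = (1 + 2)*(-11) = 3*(-11) = -33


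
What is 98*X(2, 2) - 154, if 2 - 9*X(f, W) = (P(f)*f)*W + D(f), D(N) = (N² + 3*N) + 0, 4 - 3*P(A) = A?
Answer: -7294/27 ≈ -270.15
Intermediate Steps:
P(A) = 4/3 - A/3
D(N) = N² + 3*N
X(f, W) = 2/9 - f*(3 + f)/9 - W*f*(4/3 - f/3)/9 (X(f, W) = 2/9 - (((4/3 - f/3)*f)*W + f*(3 + f))/9 = 2/9 - ((f*(4/3 - f/3))*W + f*(3 + f))/9 = 2/9 - (W*f*(4/3 - f/3) + f*(3 + f))/9 = 2/9 - (f*(3 + f) + W*f*(4/3 - f/3))/9 = 2/9 + (-f*(3 + f)/9 - W*f*(4/3 - f/3)/9) = 2/9 - f*(3 + f)/9 - W*f*(4/3 - f/3)/9)
98*X(2, 2) - 154 = 98*(2/9 - ⅑*2*(3 + 2) + (1/27)*2*2*(-4 + 2)) - 154 = 98*(2/9 - ⅑*2*5 + (1/27)*2*2*(-2)) - 154 = 98*(2/9 - 10/9 - 8/27) - 154 = 98*(-32/27) - 154 = -3136/27 - 154 = -7294/27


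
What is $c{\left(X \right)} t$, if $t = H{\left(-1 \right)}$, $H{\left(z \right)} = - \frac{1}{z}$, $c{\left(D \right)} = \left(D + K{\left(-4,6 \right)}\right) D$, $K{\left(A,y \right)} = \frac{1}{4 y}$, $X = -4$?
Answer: $\frac{95}{6} \approx 15.833$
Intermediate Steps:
$K{\left(A,y \right)} = \frac{1}{4 y}$
$c{\left(D \right)} = D \left(\frac{1}{24} + D\right)$ ($c{\left(D \right)} = \left(D + \frac{1}{4 \cdot 6}\right) D = \left(D + \frac{1}{4} \cdot \frac{1}{6}\right) D = \left(D + \frac{1}{24}\right) D = \left(\frac{1}{24} + D\right) D = D \left(\frac{1}{24} + D\right)$)
$t = 1$ ($t = - \frac{1}{-1} = \left(-1\right) \left(-1\right) = 1$)
$c{\left(X \right)} t = - 4 \left(\frac{1}{24} - 4\right) 1 = \left(-4\right) \left(- \frac{95}{24}\right) 1 = \frac{95}{6} \cdot 1 = \frac{95}{6}$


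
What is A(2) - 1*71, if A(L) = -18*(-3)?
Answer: -17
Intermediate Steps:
A(L) = 54
A(2) - 1*71 = 54 - 1*71 = 54 - 71 = -17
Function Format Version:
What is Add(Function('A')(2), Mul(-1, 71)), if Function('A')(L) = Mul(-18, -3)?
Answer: -17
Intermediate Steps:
Function('A')(L) = 54
Add(Function('A')(2), Mul(-1, 71)) = Add(54, Mul(-1, 71)) = Add(54, -71) = -17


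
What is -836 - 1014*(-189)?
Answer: 190810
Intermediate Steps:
-836 - 1014*(-189) = -836 + 191646 = 190810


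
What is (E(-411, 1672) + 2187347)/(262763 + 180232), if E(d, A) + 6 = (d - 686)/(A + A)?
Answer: 7314467207/1481375280 ≈ 4.9376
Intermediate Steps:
E(d, A) = -6 + (-686 + d)/(2*A) (E(d, A) = -6 + (d - 686)/(A + A) = -6 + (-686 + d)/((2*A)) = -6 + (-686 + d)*(1/(2*A)) = -6 + (-686 + d)/(2*A))
(E(-411, 1672) + 2187347)/(262763 + 180232) = ((½)*(-686 - 411 - 12*1672)/1672 + 2187347)/(262763 + 180232) = ((½)*(1/1672)*(-686 - 411 - 20064) + 2187347)/442995 = ((½)*(1/1672)*(-21161) + 2187347)*(1/442995) = (-21161/3344 + 2187347)*(1/442995) = (7314467207/3344)*(1/442995) = 7314467207/1481375280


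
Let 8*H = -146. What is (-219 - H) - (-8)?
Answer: -771/4 ≈ -192.75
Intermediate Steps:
H = -73/4 (H = (⅛)*(-146) = -73/4 ≈ -18.250)
(-219 - H) - (-8) = (-219 - 1*(-73/4)) - (-8) = (-219 + 73/4) - 1*(-8) = -803/4 + 8 = -771/4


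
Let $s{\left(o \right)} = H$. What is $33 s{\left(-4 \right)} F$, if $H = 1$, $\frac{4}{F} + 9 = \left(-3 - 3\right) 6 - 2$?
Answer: $- \frac{132}{47} \approx -2.8085$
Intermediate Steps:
$F = - \frac{4}{47}$ ($F = \frac{4}{-9 + \left(\left(-3 - 3\right) 6 - 2\right)} = \frac{4}{-9 - 38} = \frac{4}{-47} = 4 \left(- \frac{1}{47}\right) = - \frac{4}{47} \approx -0.085106$)
$s{\left(o \right)} = 1$
$33 s{\left(-4 \right)} F = 33 \cdot 1 \left(- \frac{4}{47}\right) = 33 \left(- \frac{4}{47}\right) = - \frac{132}{47}$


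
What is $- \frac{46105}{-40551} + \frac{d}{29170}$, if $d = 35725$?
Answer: $\frac{558713465}{236574534} \approx 2.3617$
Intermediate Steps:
$- \frac{46105}{-40551} + \frac{d}{29170} = - \frac{46105}{-40551} + \frac{35725}{29170} = \left(-46105\right) \left(- \frac{1}{40551}\right) + 35725 \cdot \frac{1}{29170} = \frac{46105}{40551} + \frac{7145}{5834} = \frac{558713465}{236574534}$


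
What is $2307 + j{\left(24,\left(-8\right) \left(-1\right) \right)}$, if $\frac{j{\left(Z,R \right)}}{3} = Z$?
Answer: $2379$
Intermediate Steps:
$j{\left(Z,R \right)} = 3 Z$
$2307 + j{\left(24,\left(-8\right) \left(-1\right) \right)} = 2307 + 3 \cdot 24 = 2307 + 72 = 2379$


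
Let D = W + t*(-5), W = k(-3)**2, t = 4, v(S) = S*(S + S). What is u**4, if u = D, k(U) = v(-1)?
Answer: 65536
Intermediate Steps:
v(S) = 2*S**2 (v(S) = S*(2*S) = 2*S**2)
k(U) = 2 (k(U) = 2*(-1)**2 = 2*1 = 2)
W = 4 (W = 2**2 = 4)
D = -16 (D = 4 + 4*(-5) = 4 - 20 = -16)
u = -16
u**4 = (-16)**4 = 65536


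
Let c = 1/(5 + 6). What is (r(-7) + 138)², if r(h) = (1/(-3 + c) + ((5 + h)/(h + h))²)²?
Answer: 115292274543159921/6044831973376 ≈ 19073.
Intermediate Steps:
c = 1/11 ≈ 0.090909
r(h) = (-11/32 + (5 + h)²/(4*h²))² (r(h) = (1/(-3 + 1/11) + ((5 + h)/(h + h))²)² = (1/(-32/11) + ((5 + h)/((2*h)))²)² = (-11/32 + ((5 + h)*(1/(2*h)))²)² = (-11/32 + ((5 + h)/(2*h))²)² = (-11/32 + (5 + h)²/(4*h²))²)
(r(-7) + 138)² = ((1/1024)*(-8*(5 - 7)² + 11*(-7)²)²/(-7)⁴ + 138)² = ((1/1024)*(1/2401)*(-8*(-2)² + 11*49)² + 138)² = ((1/1024)*(1/2401)*(-8*4 + 539)² + 138)² = ((1/1024)*(1/2401)*(-32 + 539)² + 138)² = ((1/1024)*(1/2401)*507² + 138)² = ((1/1024)*(1/2401)*257049 + 138)² = (257049/2458624 + 138)² = (339547161/2458624)² = 115292274543159921/6044831973376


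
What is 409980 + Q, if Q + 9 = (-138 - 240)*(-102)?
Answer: 448527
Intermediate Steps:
Q = 38547 (Q = -9 + (-138 - 240)*(-102) = -9 - 378*(-102) = -9 + 38556 = 38547)
409980 + Q = 409980 + 38547 = 448527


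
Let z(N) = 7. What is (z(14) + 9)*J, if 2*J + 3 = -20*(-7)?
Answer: 1096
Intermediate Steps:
J = 137/2 (J = -3/2 + (-20*(-7))/2 = -3/2 + (½)*140 = -3/2 + 70 = 137/2 ≈ 68.500)
(z(14) + 9)*J = (7 + 9)*(137/2) = 16*(137/2) = 1096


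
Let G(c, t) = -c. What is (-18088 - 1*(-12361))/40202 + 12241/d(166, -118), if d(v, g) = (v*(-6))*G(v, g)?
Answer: -227383295/3323418936 ≈ -0.068419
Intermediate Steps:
d(v, g) = 6*v² (d(v, g) = (v*(-6))*(-v) = (-6*v)*(-v) = 6*v²)
(-18088 - 1*(-12361))/40202 + 12241/d(166, -118) = (-18088 - 1*(-12361))/40202 + 12241/((6*166²)) = (-18088 + 12361)*(1/40202) + 12241/((6*27556)) = -5727*1/40202 + 12241/165336 = -5727/40202 + 12241*(1/165336) = -5727/40202 + 12241/165336 = -227383295/3323418936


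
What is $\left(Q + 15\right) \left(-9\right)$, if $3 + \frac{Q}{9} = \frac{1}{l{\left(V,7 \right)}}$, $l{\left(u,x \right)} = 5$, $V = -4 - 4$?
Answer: $\frac{459}{5} \approx 91.8$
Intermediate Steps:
$V = -8$
$Q = - \frac{126}{5}$ ($Q = -27 + \frac{9}{5} = - \frac{126}{5} \approx -25.2$)
$\left(Q + 15\right) \left(-9\right) = \left(- \frac{126}{5} + 15\right) \left(-9\right) = \left(- \frac{51}{5}\right) \left(-9\right) = \frac{459}{5}$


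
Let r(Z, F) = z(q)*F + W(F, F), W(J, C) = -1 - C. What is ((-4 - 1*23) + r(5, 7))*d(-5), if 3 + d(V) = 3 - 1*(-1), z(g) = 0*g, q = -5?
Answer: -35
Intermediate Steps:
z(g) = 0
d(V) = 1 (d(V) = -3 + (3 - 1*(-1)) = -3 + (3 + 1) = -3 + 4 = 1)
r(Z, F) = -1 - F (r(Z, F) = 0*F + (-1 - F) = 0 + (-1 - F) = -1 - F)
((-4 - 1*23) + r(5, 7))*d(-5) = ((-4 - 1*23) + (-1 - 1*7))*1 = ((-4 - 23) + (-1 - 7))*1 = (-27 - 8)*1 = -35*1 = -35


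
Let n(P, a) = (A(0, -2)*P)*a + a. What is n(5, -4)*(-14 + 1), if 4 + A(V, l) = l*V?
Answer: -988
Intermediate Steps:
A(V, l) = -4 + V*l (A(V, l) = -4 + l*V = -4 + V*l)
n(P, a) = a - 4*P*a (n(P, a) = ((-4 + 0*(-2))*P)*a + a = ((-4 + 0)*P)*a + a = (-4*P)*a + a = -4*P*a + a = a - 4*P*a)
n(5, -4)*(-14 + 1) = (-4*(1 - 4*5))*(-14 + 1) = -4*(1 - 20)*(-13) = -4*(-19)*(-13) = 76*(-13) = -988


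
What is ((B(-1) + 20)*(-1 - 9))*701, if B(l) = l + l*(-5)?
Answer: -168240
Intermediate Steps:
B(l) = -4*l (B(l) = l - 5*l = -4*l)
((B(-1) + 20)*(-1 - 9))*701 = ((-4*(-1) + 20)*(-1 - 9))*701 = ((4 + 20)*(-10))*701 = (24*(-10))*701 = -240*701 = -168240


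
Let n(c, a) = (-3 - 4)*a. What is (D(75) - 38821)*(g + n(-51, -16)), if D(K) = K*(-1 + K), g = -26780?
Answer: 887271028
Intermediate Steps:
n(c, a) = -7*a
(D(75) - 38821)*(g + n(-51, -16)) = (75*(-1 + 75) - 38821)*(-26780 - 7*(-16)) = (75*74 - 38821)*(-26780 + 112) = (5550 - 38821)*(-26668) = -33271*(-26668) = 887271028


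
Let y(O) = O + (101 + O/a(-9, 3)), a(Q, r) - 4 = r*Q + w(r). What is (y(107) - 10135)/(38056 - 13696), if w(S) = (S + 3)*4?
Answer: -491/1218 ≈ -0.40312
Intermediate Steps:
w(S) = 12 + 4*S (w(S) = (3 + S)*4 = 12 + 4*S)
a(Q, r) = 16 + 4*r + Q*r (a(Q, r) = 4 + (r*Q + (12 + 4*r)) = 4 + (Q*r + (12 + 4*r)) = 4 + (12 + 4*r + Q*r) = 16 + 4*r + Q*r)
y(O) = 101 + 2*O (y(O) = O + (101 + O/(16 + 4*3 - 9*3)) = O + (101 + O/(16 + 12 - 27)) = O + (101 + O/1) = O + (101 + O*1) = O + (101 + O) = 101 + 2*O)
(y(107) - 10135)/(38056 - 13696) = ((101 + 2*107) - 10135)/(38056 - 13696) = ((101 + 214) - 10135)/24360 = (315 - 10135)*(1/24360) = -9820*1/24360 = -491/1218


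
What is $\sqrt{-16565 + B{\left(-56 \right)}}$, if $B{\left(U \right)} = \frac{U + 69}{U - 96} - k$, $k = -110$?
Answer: $\frac{i \sqrt{95044574}}{76} \approx 128.28 i$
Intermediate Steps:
$B{\left(U \right)} = 110 + \frac{69 + U}{-96 + U}$ ($B{\left(U \right)} = \frac{U + 69}{U - 96} - -110 = \frac{69 + U}{-96 + U} + 110 = 110 + \frac{69 + U}{-96 + U}$)
$\sqrt{-16565 + B{\left(-56 \right)}} = \sqrt{-16565 + \frac{3 \left(-3497 + 37 \left(-56\right)\right)}{-96 - 56}} = \sqrt{-16565 + \frac{3 \left(-3497 - 2072\right)}{-152}} = \sqrt{-16565 + 3 \left(- \frac{1}{152}\right) \left(-5569\right)} = \sqrt{-16565 + \frac{16707}{152}} = \sqrt{- \frac{2501173}{152}} = \frac{i \sqrt{95044574}}{76}$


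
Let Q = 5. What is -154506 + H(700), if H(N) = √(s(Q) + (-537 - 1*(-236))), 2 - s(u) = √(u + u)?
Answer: -154506 + I*√(299 + √10) ≈ -1.5451e+5 + 17.383*I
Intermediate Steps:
s(u) = 2 - √2*√u (s(u) = 2 - √(u + u) = 2 - √(2*u) = 2 - √2*√u)
H(N) = √(-299 - √10) (H(N) = √((2 - √2*√5) + (-537 - 1*(-236))) = √((2 - √10) + (-537 + 236)) = √((2 - √10) - 301) = √(-299 - √10))
-154506 + H(700) = -154506 + √(-299 - √10)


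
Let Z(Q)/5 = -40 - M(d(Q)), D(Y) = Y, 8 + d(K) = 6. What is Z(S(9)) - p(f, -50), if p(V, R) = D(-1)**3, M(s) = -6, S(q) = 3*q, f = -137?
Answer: -169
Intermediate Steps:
d(K) = -2 (d(K) = -8 + 6 = -2)
Z(Q) = -170 (Z(Q) = 5*(-40 - 1*(-6)) = 5*(-40 + 6) = 5*(-34) = -170)
p(V, R) = -1 (p(V, R) = (-1)**3 = -1)
Z(S(9)) - p(f, -50) = -170 - 1*(-1) = -170 + 1 = -169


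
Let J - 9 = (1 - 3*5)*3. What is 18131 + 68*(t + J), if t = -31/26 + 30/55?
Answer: 2265551/143 ≈ 15843.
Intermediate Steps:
t = -185/286 (t = -31*1/26 + 30*(1/55) = -31/26 + 6/11 = -185/286 ≈ -0.64685)
J = -33 (J = 9 + (1 - 3*5)*3 = 9 + (1 - 15)*3 = 9 - 14*3 = 9 - 42 = -33)
18131 + 68*(t + J) = 18131 + 68*(-185/286 - 33) = 18131 + 68*(-9623/286) = 18131 - 327182/143 = 2265551/143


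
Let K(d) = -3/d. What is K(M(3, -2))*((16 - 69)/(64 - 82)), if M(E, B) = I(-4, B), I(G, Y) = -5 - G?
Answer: 53/6 ≈ 8.8333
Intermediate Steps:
M(E, B) = -1 (M(E, B) = -5 - 1*(-4) = -5 + 4 = -1)
K(M(3, -2))*((16 - 69)/(64 - 82)) = (-3/(-1))*((16 - 69)/(64 - 82)) = (-3*(-1))*(-53/(-18)) = 3*(-53*(-1/18)) = 3*(53/18) = 53/6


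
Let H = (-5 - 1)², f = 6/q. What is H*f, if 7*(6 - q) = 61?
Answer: -1512/19 ≈ -79.579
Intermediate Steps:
q = -19/7 (q = 6 - ⅐*61 = 6 - 61/7 = -19/7 ≈ -2.7143)
f = -42/19 (f = 6/(-19/7) = 6*(-7/19) = -42/19 ≈ -2.2105)
H = 36 (H = (-6)² = 36)
H*f = 36*(-42/19) = -1512/19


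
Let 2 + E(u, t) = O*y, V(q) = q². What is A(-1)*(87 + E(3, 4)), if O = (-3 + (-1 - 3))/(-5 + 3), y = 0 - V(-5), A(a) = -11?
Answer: 55/2 ≈ 27.500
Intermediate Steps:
y = -25 (y = 0 - 1*(-5)² = 0 - 1*25 = 0 - 25 = -25)
O = 7/2 (O = (-3 - 4)/(-2) = -7*(-½) = 7/2 ≈ 3.5000)
E(u, t) = -179/2 (E(u, t) = -2 + (7/2)*(-25) = -2 - 175/2 = -179/2)
A(-1)*(87 + E(3, 4)) = -11*(87 - 179/2) = -11*(-5/2) = 55/2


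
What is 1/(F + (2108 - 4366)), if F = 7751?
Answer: 1/5493 ≈ 0.00018205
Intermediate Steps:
1/(F + (2108 - 4366)) = 1/(7751 + (2108 - 4366)) = 1/(7751 - 2258) = 1/5493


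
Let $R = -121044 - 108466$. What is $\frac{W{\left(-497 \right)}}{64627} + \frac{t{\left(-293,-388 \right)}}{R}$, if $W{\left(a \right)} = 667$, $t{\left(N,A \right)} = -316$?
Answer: $\frac{86752651}{7416271385} \approx 0.011698$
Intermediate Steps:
$R = -229510$
$\frac{W{\left(-497 \right)}}{64627} + \frac{t{\left(-293,-388 \right)}}{R} = \frac{667}{64627} - \frac{316}{-229510} = 667 \cdot \frac{1}{64627} - - \frac{158}{114755} = \frac{667}{64627} + \frac{158}{114755} = \frac{86752651}{7416271385}$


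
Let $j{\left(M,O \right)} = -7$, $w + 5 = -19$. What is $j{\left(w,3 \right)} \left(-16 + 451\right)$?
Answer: $-3045$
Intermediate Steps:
$w = -24$ ($w = -5 - 19 = -24$)
$j{\left(w,3 \right)} \left(-16 + 451\right) = - 7 \left(-16 + 451\right) = \left(-7\right) 435 = -3045$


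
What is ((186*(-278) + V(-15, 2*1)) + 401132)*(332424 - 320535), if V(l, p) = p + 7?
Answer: 4154408937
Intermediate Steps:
V(l, p) = 7 + p
((186*(-278) + V(-15, 2*1)) + 401132)*(332424 - 320535) = ((186*(-278) + (7 + 2*1)) + 401132)*(332424 - 320535) = ((-51708 + (7 + 2)) + 401132)*11889 = ((-51708 + 9) + 401132)*11889 = (-51699 + 401132)*11889 = 349433*11889 = 4154408937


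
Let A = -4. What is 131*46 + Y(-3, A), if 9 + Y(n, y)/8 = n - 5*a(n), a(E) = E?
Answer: 6050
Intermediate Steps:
Y(n, y) = -72 - 32*n (Y(n, y) = -72 + 8*(n - 5*n) = -72 + 8*(-4*n) = -72 - 32*n)
131*46 + Y(-3, A) = 131*46 + (-72 - 32*(-3)) = 6026 + (-72 + 96) = 6026 + 24 = 6050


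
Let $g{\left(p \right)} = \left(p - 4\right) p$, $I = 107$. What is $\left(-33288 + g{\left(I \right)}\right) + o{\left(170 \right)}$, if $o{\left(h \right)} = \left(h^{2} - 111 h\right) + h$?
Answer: $-12067$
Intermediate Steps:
$g{\left(p \right)} = p \left(-4 + p\right)$ ($g{\left(p \right)} = \left(-4 + p\right) p = p \left(-4 + p\right)$)
$o{\left(h \right)} = h^{2} - 110 h$
$\left(-33288 + g{\left(I \right)}\right) + o{\left(170 \right)} = \left(-33288 + 107 \left(-4 + 107\right)\right) + 170 \left(-110 + 170\right) = \left(-33288 + 107 \cdot 103\right) + 170 \cdot 60 = \left(-33288 + 11021\right) + 10200 = -22267 + 10200 = -12067$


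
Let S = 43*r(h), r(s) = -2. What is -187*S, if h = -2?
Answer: 16082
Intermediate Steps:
S = -86 (S = 43*(-2) = -86)
-187*S = -187*(-86) = 16082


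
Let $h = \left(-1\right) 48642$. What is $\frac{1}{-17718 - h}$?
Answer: $\frac{1}{30924} \approx 3.2337 \cdot 10^{-5}$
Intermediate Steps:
$h = -48642$
$\frac{1}{-17718 - h} = \frac{1}{-17718 - -48642} = \frac{1}{-17718 + 48642} = \frac{1}{30924}$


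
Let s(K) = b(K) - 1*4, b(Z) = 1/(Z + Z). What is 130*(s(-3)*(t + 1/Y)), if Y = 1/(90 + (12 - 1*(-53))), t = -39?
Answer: -188500/3 ≈ -62833.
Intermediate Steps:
b(Z) = 1/(2*Z)
Y = 1/155 (Y = 1/(90 + (12 + 53)) = 1/(90 + 65) = 1/155 ≈ 0.0064516)
s(K) = -4 + 1/(2*K) (s(K) = 1/(2*K) - 1*4 = 1/(2*K) - 4 = -4 + 1/(2*K))
130*(s(-3)*(t + 1/Y)) = 130*((-4 + (½)/(-3))*(-39 + 1/(1/155))) = 130*((-4 + (½)*(-⅓))*(-39 + 155)) = 130*((-4 - ⅙)*116) = 130*(-25/6*116) = 130*(-1450/3) = -188500/3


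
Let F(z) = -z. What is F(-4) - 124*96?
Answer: -11900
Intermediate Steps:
F(-4) - 124*96 = -1*(-4) - 124*96 = 4 - 11904 = -11900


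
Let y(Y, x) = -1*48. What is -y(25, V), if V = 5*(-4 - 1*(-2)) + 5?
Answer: 48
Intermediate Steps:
V = -5 (V = 5*(-4 + 2) + 5 = 5*(-2) + 5 = -10 + 5 = -5)
y(Y, x) = -48
-y(25, V) = -1*(-48) = 48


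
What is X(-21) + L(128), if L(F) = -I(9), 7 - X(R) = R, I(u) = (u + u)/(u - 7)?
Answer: 19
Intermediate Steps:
I(u) = 2*u/(-7 + u) (I(u) = (2*u)/(-7 + u) = 2*u/(-7 + u))
X(R) = 7 - R
L(F) = -9 (L(F) = -2*9/(-7 + 9) = -2*9/2 = -1*9 = -9)
X(-21) + L(128) = (7 - 1*(-21)) - 9 = (7 + 21) - 9 = 28 - 9 = 19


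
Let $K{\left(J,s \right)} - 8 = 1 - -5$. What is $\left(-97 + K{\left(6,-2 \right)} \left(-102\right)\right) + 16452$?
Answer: $14927$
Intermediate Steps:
$K{\left(J,s \right)} = 14$ ($K{\left(J,s \right)} = 8 + \left(1 - -5\right) = 8 + \left(1 + 5\right) = 8 + 6 = 14$)
$\left(-97 + K{\left(6,-2 \right)} \left(-102\right)\right) + 16452 = \left(-97 + 14 \left(-102\right)\right) + 16452 = \left(-97 - 1428\right) + 16452 = -1525 + 16452 = 14927$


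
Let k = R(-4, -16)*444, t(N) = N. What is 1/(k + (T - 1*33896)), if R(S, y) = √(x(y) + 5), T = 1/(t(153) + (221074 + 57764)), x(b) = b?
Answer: -239848028432235/8145233044254315491 - 34559174267964*I*√11/89597563486797470401 ≈ -2.9446e-5 - 1.2793e-6*I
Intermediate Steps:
T = 1/278991 (T = 1/(153 + (221074 + 57764)) = 1/(153 + 278838) = 1/278991 ≈ 3.5843e-6)
R(S, y) = √(5 + y) (R(S, y) = √(y + 5) = √(5 + y))
k = 444*I*√11 (k = √(5 - 16)*444 = √(-11)*444 = (I*√11)*444 = 444*I*√11 ≈ 1472.6*I)
1/(k + (T - 1*33896)) = 1/(444*I*√11 + (1/278991 - 1*33896)) = 1/(444*I*√11 + (1/278991 - 33896)) = 1/(444*I*√11 - 9456678935/278991) = 1/(-9456678935/278991 + 444*I*√11)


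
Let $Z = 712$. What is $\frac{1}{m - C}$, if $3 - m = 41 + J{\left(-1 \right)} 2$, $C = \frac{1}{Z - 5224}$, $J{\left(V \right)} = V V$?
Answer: $- \frac{4512}{180479} \approx -0.025$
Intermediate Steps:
$J{\left(V \right)} = V^{2}$
$C = - \frac{1}{4512}$ ($C = \frac{1}{712 - 5224} = \frac{1}{-4512} = - \frac{1}{4512} \approx -0.00022163$)
$m = -40$ ($m = 3 - \left(41 + \left(-1\right)^{2} \cdot 2\right) = 3 - \left(41 + 1 \cdot 2\right) = 3 - \left(41 + 2\right) = 3 - 43 = -40$)
$\frac{1}{m - C} = \frac{1}{-40 - - \frac{1}{4512}} = \frac{1}{-40 + \frac{1}{4512}} = \frac{1}{- \frac{180479}{4512}} = - \frac{4512}{180479}$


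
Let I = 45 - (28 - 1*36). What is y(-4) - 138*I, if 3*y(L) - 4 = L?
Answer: -7314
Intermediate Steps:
y(L) = 4/3 + L/3
I = 53 (I = 45 - (28 - 36) = 45 - 1*(-8) = 45 + 8 = 53)
y(-4) - 138*I = (4/3 + (1/3)*(-4)) - 138*53 = (4/3 - 4/3) - 7314 = 0 - 7314 = -7314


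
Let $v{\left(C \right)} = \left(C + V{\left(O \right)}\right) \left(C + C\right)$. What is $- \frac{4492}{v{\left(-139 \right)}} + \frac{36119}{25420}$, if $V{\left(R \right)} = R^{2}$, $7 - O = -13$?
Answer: $\frac{1367454521}{922212180} \approx 1.4828$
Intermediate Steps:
$O = 20$ ($O = 7 - -13 = 7 + 13 = 20$)
$v{\left(C \right)} = 2 C \left(400 + C\right)$ ($v{\left(C \right)} = \left(C + 20^{2}\right) \left(C + C\right) = \left(C + 400\right) 2 C = \left(400 + C\right) 2 C = 2 C \left(400 + C\right)$)
$- \frac{4492}{v{\left(-139 \right)}} + \frac{36119}{25420} = - \frac{4492}{2 \left(-139\right) \left(400 - 139\right)} + \frac{36119}{25420} = - \frac{4492}{2 \left(-139\right) 261} + 36119 \cdot \frac{1}{25420} = - \frac{4492}{-72558} + \frac{36119}{25420} = \left(-4492\right) \left(- \frac{1}{72558}\right) + \frac{36119}{25420} = \frac{2246}{36279} + \frac{36119}{25420} = \frac{1367454521}{922212180}$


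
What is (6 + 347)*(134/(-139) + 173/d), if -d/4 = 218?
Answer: -49735935/121208 ≈ -410.34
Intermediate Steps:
d = -872 (d = -4*218 = -872)
(6 + 347)*(134/(-139) + 173/d) = (6 + 347)*(134/(-139) + 173/(-872)) = 353*(134*(-1/139) + 173*(-1/872)) = 353*(-134/139 - 173/872) = 353*(-140895/121208) = -49735935/121208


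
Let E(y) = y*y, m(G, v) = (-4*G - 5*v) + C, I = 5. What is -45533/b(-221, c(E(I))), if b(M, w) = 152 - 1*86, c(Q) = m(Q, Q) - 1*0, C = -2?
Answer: -45533/66 ≈ -689.89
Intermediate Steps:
m(G, v) = -2 - 5*v - 4*G (m(G, v) = (-4*G - 5*v) - 2 = (-5*v - 4*G) - 2 = -2 - 5*v - 4*G)
E(y) = y²
c(Q) = -2 - 9*Q (c(Q) = (-2 - 5*Q - 4*Q) - 1*0 = (-2 - 9*Q) + 0 = -2 - 9*Q)
b(M, w) = 66 (b(M, w) = 152 - 86 = 66)
-45533/b(-221, c(E(I))) = -45533/66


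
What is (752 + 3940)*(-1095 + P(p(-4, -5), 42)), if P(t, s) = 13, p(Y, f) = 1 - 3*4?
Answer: -5076744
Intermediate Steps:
p(Y, f) = -11 (p(Y, f) = 1 - 12 = -11)
(752 + 3940)*(-1095 + P(p(-4, -5), 42)) = (752 + 3940)*(-1095 + 13) = 4692*(-1082) = -5076744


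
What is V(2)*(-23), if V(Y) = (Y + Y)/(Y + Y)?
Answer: -23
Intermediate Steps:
V(Y) = 1 (V(Y) = (2*Y)/((2*Y)) = (2*Y)*(1/(2*Y)) = 1)
V(2)*(-23) = 1*(-23) = -23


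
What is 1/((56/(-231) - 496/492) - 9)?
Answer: -451/4623 ≈ -0.097556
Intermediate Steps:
1/((56/(-231) - 496/492) - 9) = 1/((56*(-1/231) - 496*1/492) - 9) = 1/((-8/33 - 124/123) - 9) = 1/(-564/451 - 9) = 1/(-4623/451) = -451/4623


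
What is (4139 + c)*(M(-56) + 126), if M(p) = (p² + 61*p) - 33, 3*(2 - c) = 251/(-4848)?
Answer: -11262440585/14544 ≈ -7.7437e+5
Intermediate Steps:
c = 29339/14544 (c = 2 - 251/(3*(-4848)) = 2 - 251*(-1)/(3*4848) = 2 - ⅓*(-251/4848) = 2 + 251/14544 = 29339/14544 ≈ 2.0173)
M(p) = -33 + p² + 61*p
(4139 + c)*(M(-56) + 126) = (4139 + 29339/14544)*((-33 + (-56)² + 61*(-56)) + 126) = 60226955*((-33 + 3136 - 3416) + 126)/14544 = 60226955*(-313 + 126)/14544 = (60226955/14544)*(-187) = -11262440585/14544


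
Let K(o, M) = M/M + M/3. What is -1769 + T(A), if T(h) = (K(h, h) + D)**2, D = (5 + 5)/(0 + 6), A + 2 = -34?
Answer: -15137/9 ≈ -1681.9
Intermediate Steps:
A = -36 (A = -2 - 34 = -36)
K(o, M) = 1 + M/3 (K(o, M) = 1 + M*(1/3) = 1 + M/3)
D = 5/3 (D = 10/6 = 10*(1/6) = 5/3 ≈ 1.6667)
T(h) = (8/3 + h/3)**2 (T(h) = ((1 + h/3) + 5/3)**2 = (8/3 + h/3)**2)
-1769 + T(A) = -1769 + (8 - 36)**2/9 = -1769 + (1/9)*(-28)**2 = -1769 + (1/9)*784 = -1769 + 784/9 = -15137/9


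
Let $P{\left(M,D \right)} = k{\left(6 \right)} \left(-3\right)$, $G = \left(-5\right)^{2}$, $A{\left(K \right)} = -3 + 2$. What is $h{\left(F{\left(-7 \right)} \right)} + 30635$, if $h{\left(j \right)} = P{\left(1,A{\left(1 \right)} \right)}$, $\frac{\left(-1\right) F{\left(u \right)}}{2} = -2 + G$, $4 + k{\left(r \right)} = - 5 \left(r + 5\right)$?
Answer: $30812$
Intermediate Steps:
$A{\left(K \right)} = -1$
$G = 25$
$k{\left(r \right)} = -29 - 5 r$ ($k{\left(r \right)} = -4 - 5 \left(r + 5\right) = -4 - 5 \left(5 + r\right) = -4 - \left(25 + 5 r\right) = -29 - 5 r$)
$F{\left(u \right)} = -46$ ($F{\left(u \right)} = - 2 \left(-2 + 25\right) = \left(-2\right) 23 = -46$)
$P{\left(M,D \right)} = 177$ ($P{\left(M,D \right)} = \left(-29 - 30\right) \left(-3\right) = \left(-59\right) \left(-3\right) = 177$)
$h{\left(j \right)} = 177$
$h{\left(F{\left(-7 \right)} \right)} + 30635 = 177 + 30635 = 30812$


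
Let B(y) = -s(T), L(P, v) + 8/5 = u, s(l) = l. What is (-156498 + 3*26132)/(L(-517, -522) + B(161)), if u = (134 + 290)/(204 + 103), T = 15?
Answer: 39962190/7787 ≈ 5131.9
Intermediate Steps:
u = 424/307 ≈ 1.3811
L(P, v) = -336/1535 (L(P, v) = -8/5 + 424/307 = -336/1535)
B(y) = -15 (B(y) = -1*15 = -15)
(-156498 + 3*26132)/(L(-517, -522) + B(161)) = (-156498 + 3*26132)/(-336/1535 - 15) = (-156498 + 78396)/(-23361/1535) = -78102*(-1535/23361) = 39962190/7787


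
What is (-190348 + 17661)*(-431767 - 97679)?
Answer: 91428441402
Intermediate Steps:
(-190348 + 17661)*(-431767 - 97679) = -172687*(-529446) = 91428441402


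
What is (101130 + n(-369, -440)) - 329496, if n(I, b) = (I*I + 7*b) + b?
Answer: -95725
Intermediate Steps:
n(I, b) = I² + 8*b (n(I, b) = (I² + 7*b) + b = I² + 8*b)
(101130 + n(-369, -440)) - 329496 = (101130 + ((-369)² + 8*(-440))) - 329496 = (101130 + (136161 - 3520)) - 329496 = (101130 + 132641) - 329496 = 233771 - 329496 = -95725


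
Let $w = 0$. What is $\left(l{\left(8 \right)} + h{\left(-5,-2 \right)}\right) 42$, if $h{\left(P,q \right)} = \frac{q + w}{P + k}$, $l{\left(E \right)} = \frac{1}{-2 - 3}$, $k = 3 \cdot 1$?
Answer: $\frac{168}{5} \approx 33.6$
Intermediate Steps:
$k = 3$
$l{\left(E \right)} = - \frac{1}{5}$ ($l{\left(E \right)} = \frac{1}{-5} = - \frac{1}{5}$)
$h{\left(P,q \right)} = \frac{q}{3 + P}$ ($h{\left(P,q \right)} = \frac{q + 0}{P + 3} = \frac{q}{3 + P}$)
$\left(l{\left(8 \right)} + h{\left(-5,-2 \right)}\right) 42 = \left(- \frac{1}{5} - \frac{2}{3 - 5}\right) 42 = \left(- \frac{1}{5} - \frac{2}{-2}\right) 42 = \left(- \frac{1}{5} - -1\right) 42 = \left(- \frac{1}{5} + 1\right) 42 = \frac{4}{5} \cdot 42 = \frac{168}{5}$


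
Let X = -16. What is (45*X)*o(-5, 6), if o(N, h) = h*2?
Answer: -8640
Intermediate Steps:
o(N, h) = 2*h
(45*X)*o(-5, 6) = (45*(-16))*(2*6) = -720*12 = -8640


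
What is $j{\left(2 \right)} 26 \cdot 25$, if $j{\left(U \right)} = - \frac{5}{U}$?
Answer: $-1625$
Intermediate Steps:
$j{\left(2 \right)} 26 \cdot 25 = - \frac{5}{2} \cdot 26 \cdot 25 = \left(-5\right) \frac{1}{2} \cdot 26 \cdot 25 = \left(- \frac{5}{2}\right) 26 \cdot 25 = \left(-65\right) 25 = -1625$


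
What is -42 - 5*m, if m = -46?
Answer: 188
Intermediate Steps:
-42 - 5*m = -42 - 5*(-46) = -42 + 230 = 188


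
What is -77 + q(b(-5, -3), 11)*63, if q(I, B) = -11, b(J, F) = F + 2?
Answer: -770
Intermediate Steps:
b(J, F) = 2 + F
-77 + q(b(-5, -3), 11)*63 = -77 - 11*63 = -77 - 693 = -770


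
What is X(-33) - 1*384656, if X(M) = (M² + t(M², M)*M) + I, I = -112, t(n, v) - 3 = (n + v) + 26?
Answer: -419484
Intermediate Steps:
t(n, v) = 29 + n + v (t(n, v) = 3 + ((n + v) + 26) = 3 + (26 + n + v) = 29 + n + v)
X(M) = -112 + M² + M*(29 + M + M²) (X(M) = (M² + (29 + M² + M)*M) - 112 = (M² + (29 + M + M²)*M) - 112 = (M² + M*(29 + M + M²)) - 112 = -112 + M² + M*(29 + M + M²))
X(-33) - 1*384656 = (-112 + (-33)² - 33*(29 - 33 + (-33)²)) - 1*384656 = (-112 + 1089 - 33*(29 - 33 + 1089)) - 384656 = (-112 + 1089 - 33*1085) - 384656 = (-112 + 1089 - 35805) - 384656 = -34828 - 384656 = -419484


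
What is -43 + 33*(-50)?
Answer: -1693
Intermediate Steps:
-43 + 33*(-50) = -43 - 1650 = -1693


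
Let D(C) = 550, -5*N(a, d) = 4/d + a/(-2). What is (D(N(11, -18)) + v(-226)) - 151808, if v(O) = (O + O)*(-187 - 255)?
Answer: 48526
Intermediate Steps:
N(a, d) = -4/(5*d) + a/10 (N(a, d) = -(4/d + a/(-2))/5 = -(4/d + a*(-½))/5 = -(4/d - a/2)/5 = -4/(5*d) + a/10)
v(O) = -884*O (v(O) = (2*O)*(-442) = -884*O)
(D(N(11, -18)) + v(-226)) - 151808 = (550 - 884*(-226)) - 151808 = (550 + 199784) - 151808 = 200334 - 151808 = 48526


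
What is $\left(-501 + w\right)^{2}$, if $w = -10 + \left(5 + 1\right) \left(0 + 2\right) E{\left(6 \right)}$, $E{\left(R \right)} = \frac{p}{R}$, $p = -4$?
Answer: $269361$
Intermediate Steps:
$E{\left(R \right)} = - \frac{4}{R}$
$w = -18$ ($w = -10 + \left(5 + 1\right) \left(0 + 2\right) \left(- \frac{4}{6}\right) = -10 + 6 \cdot 2 \left(\left(-4\right) \frac{1}{6}\right) = -10 + 12 \left(- \frac{2}{3}\right) = -10 - 8 = -18$)
$\left(-501 + w\right)^{2} = \left(-501 - 18\right)^{2} = \left(-519\right)^{2} = 269361$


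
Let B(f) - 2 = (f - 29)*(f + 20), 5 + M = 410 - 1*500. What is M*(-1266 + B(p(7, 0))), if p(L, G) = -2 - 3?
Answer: 168530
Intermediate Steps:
p(L, G) = -5
M = -95 (M = -5 + (410 - 1*500) = -5 + (410 - 500) = -5 - 90 = -95)
B(f) = 2 + (-29 + f)*(20 + f) (B(f) = 2 + (f - 29)*(f + 20) = 2 + (-29 + f)*(20 + f))
M*(-1266 + B(p(7, 0))) = -95*(-1266 + (-578 + (-5)² - 9*(-5))) = -95*(-1266 + (-578 + 25 + 45)) = -95*(-1266 - 508) = -95*(-1774) = 168530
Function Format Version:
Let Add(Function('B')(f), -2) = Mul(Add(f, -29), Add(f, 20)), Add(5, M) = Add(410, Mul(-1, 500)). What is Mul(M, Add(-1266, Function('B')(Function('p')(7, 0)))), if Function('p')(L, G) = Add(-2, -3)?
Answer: 168530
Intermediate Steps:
Function('p')(L, G) = -5
M = -95 (M = Add(-5, Add(410, Mul(-1, 500))) = Add(-5, Add(410, -500)) = Add(-5, -90) = -95)
Function('B')(f) = Add(2, Mul(Add(-29, f), Add(20, f))) (Function('B')(f) = Add(2, Mul(Add(f, -29), Add(f, 20))) = Add(2, Mul(Add(-29, f), Add(20, f))))
Mul(M, Add(-1266, Function('B')(Function('p')(7, 0)))) = Mul(-95, Add(-1266, Add(-578, Pow(-5, 2), Mul(-9, -5)))) = Mul(-95, Add(-1266, Add(-578, 25, 45))) = Mul(-95, Add(-1266, -508)) = Mul(-95, -1774) = 168530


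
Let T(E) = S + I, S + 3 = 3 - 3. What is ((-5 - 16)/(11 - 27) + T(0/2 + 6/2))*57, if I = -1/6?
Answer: -1691/16 ≈ -105.69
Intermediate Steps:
I = -⅙ (I = -1*⅙ = -⅙ ≈ -0.16667)
S = -3 (S = -3 + (3 - 3) = -3 + 0 = -3)
T(E) = -19/6 (T(E) = -3 - ⅙ = -19/6)
((-5 - 16)/(11 - 27) + T(0/2 + 6/2))*57 = ((-5 - 16)/(11 - 27) - 19/6)*57 = (-21/(-16) - 19/6)*57 = (-21*(-1/16) - 19/6)*57 = (21/16 - 19/6)*57 = -89/48*57 = -1691/16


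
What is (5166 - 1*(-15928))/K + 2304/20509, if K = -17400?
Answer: -196263623/178428300 ≈ -1.1000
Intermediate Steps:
(5166 - 1*(-15928))/K + 2304/20509 = (5166 - 1*(-15928))/(-17400) + 2304/20509 = (5166 + 15928)*(-1/17400) + 2304*(1/20509) = 21094*(-1/17400) + 2304/20509 = -10547/8700 + 2304/20509 = -196263623/178428300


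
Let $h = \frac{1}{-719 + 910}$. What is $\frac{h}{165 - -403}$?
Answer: $\frac{1}{108488} \approx 9.2176 \cdot 10^{-6}$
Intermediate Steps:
$h = \frac{1}{191} \approx 0.0052356$
$\frac{h}{165 - -403} = \frac{1}{191 \left(165 - -403\right)} = \frac{1}{191 \left(165 + 403\right)} = \frac{1}{191 \cdot 568} = \frac{1}{191} \cdot \frac{1}{568} = \frac{1}{108488}$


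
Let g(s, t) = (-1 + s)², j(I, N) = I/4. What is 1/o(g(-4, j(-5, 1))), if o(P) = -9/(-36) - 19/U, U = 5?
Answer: -20/71 ≈ -0.28169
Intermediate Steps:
j(I, N) = I/4 (j(I, N) = I*(¼) = I/4)
o(P) = -71/20 (o(P) = -9/(-36) - 19/5 = -9*(-1/36) - 19*⅕ = ¼ - 19/5 = -71/20)
1/o(g(-4, j(-5, 1))) = 1/(-71/20) = -20/71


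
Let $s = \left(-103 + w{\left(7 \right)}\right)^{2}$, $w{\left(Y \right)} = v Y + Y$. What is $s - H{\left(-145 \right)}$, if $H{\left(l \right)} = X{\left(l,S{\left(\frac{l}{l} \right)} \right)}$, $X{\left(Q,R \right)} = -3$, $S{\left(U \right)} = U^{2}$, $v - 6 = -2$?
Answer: $4627$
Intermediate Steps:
$v = 4$ ($v = 6 - 2 = 4$)
$w{\left(Y \right)} = 5 Y$ ($w{\left(Y \right)} = 4 Y + Y = 5 Y$)
$s = 4624$ ($s = \left(-103 + 5 \cdot 7\right)^{2} = \left(-103 + 35\right)^{2} = \left(-68\right)^{2} = 4624$)
$H{\left(l \right)} = -3$
$s - H{\left(-145 \right)} = 4624 - -3 = 4624 + 3 = 4627$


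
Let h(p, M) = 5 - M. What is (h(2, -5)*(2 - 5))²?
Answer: 900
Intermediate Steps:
(h(2, -5)*(2 - 5))² = ((5 - 1*(-5))*(2 - 5))² = ((5 + 5)*(-3))² = (10*(-3))² = (-30)² = 900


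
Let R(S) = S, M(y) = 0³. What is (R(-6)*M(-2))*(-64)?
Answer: 0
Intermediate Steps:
M(y) = 0
(R(-6)*M(-2))*(-64) = -6*0*(-64) = 0*(-64) = 0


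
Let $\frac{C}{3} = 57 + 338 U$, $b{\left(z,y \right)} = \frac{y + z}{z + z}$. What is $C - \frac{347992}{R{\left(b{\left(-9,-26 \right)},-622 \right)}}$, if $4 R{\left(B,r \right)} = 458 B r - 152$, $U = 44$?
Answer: $\frac{111675885519}{2493349} \approx 44790.0$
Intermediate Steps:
$b{\left(z,y \right)} = \frac{y + z}{2 z}$
$C = 44787$ ($C = 3 \left(57 + 338 \cdot 44\right) = 3 \left(57 + 14872\right) = 3 \cdot 14929 = 44787$)
$R{\left(B,r \right)} = -38 + \frac{229 B r}{2}$ ($R{\left(B,r \right)} = \frac{458 B r - 152}{4} = \frac{-152 + 458 B r}{4} = -38 + \frac{229 B r}{2}$)
$C - \frac{347992}{R{\left(b{\left(-9,-26 \right)},-622 \right)}} = 44787 - \frac{347992}{-38 + \frac{229}{2} \frac{-26 - 9}{2 \left(-9\right)} \left(-622\right)} = 44787 - \frac{347992}{-38 + \frac{229}{2} \cdot \frac{1}{2} \left(- \frac{1}{9}\right) \left(-35\right) \left(-622\right)} = 44787 - \frac{347992}{-38 + \frac{229}{2} \cdot \frac{35}{18} \left(-622\right)} = 44787 - \frac{347992}{-38 - \frac{2492665}{18}} = 44787 - \frac{347992}{- \frac{2493349}{18}} = 44787 - 347992 \left(- \frac{18}{2493349}\right) = 44787 - - \frac{6263856}{2493349} = 44787 + \frac{6263856}{2493349} = \frac{111675885519}{2493349}$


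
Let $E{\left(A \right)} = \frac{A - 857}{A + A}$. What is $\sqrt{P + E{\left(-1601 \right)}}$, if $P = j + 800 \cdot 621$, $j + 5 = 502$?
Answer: $\frac{\sqrt{1274674135326}}{1601} \approx 705.19$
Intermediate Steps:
$j = 497$ ($j = -5 + 502 = 497$)
$E{\left(A \right)} = \frac{-857 + A}{2 A}$
$P = 497297$ ($P = 497 + 800 \cdot 621 = 497 + 496800 = 497297$)
$\sqrt{P + E{\left(-1601 \right)}} = \sqrt{497297 + \frac{-857 - 1601}{2 \left(-1601\right)}} = \sqrt{497297 + \frac{1}{2} \left(- \frac{1}{1601}\right) \left(-2458\right)} = \sqrt{497297 + \frac{1229}{1601}} = \sqrt{\frac{796173726}{1601}} = \frac{\sqrt{1274674135326}}{1601}$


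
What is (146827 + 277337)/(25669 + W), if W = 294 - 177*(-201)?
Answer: 106041/15385 ≈ 6.8925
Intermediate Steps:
W = 35871 (W = 294 + 35577 = 35871)
(146827 + 277337)/(25669 + W) = (146827 + 277337)/(25669 + 35871) = 424164/61540 = 424164*(1/61540) = 106041/15385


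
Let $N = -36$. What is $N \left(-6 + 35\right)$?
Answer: $-1044$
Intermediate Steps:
$N \left(-6 + 35\right) = - 36 \left(-6 + 35\right) = \left(-36\right) 29 = -1044$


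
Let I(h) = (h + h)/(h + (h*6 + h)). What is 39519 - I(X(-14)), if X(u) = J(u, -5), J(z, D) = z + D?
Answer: 158075/4 ≈ 39519.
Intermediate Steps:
J(z, D) = D + z
X(u) = -5 + u
I(h) = ¼ (I(h) = (2*h)/(h + (6*h + h)) = (2*h)/(h + 7*h) = (2*h)/((8*h)) = (2*h)*(1/(8*h)) = ¼)
39519 - I(X(-14)) = 39519 - 1*¼ = 39519 - ¼ = 158075/4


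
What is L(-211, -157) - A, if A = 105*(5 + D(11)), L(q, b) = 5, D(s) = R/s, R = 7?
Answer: -6455/11 ≈ -586.82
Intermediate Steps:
D(s) = 7/s
A = 6510/11 (A = 105*(5 + 7/11) = 105*(62/11) = 6510/11 ≈ 591.82)
L(-211, -157) - A = 5 - 1*6510/11 = 5 - 6510/11 = -6455/11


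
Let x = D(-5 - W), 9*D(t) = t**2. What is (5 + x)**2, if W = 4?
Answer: 196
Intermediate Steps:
D(t) = t**2/9
x = 9 (x = (-5 - 1*4)**2/9 = (-5 - 4)**2/9 = (1/9)*(-9)**2 = (1/9)*81 = 9)
(5 + x)**2 = (5 + 9)**2 = 14**2 = 196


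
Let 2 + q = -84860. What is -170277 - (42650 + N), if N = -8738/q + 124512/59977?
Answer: -541880079200834/2544884087 ≈ -2.1293e+5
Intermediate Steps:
q = -84862 (q = -2 - 84860 = -84862)
N = 5545208185/2544884087 (N = -8738/(-84862) + 124512/59977 = -8738*(-1/84862) + 124512*(1/59977) = 4369/42431 + 124512/59977 = 5545208185/2544884087 ≈ 2.1790)
-170277 - (42650 + N) = -170277 - (42650 + 5545208185/2544884087) = -170277 - 1*108544851518735/2544884087 = -170277 - 108544851518735/2544884087 = -541880079200834/2544884087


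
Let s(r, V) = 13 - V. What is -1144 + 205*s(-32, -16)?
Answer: 4801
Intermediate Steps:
-1144 + 205*s(-32, -16) = -1144 + 205*(13 - 1*(-16)) = -1144 + 205*(13 + 16) = -1144 + 205*29 = -1144 + 5945 = 4801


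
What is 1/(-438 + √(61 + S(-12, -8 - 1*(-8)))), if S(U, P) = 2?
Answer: -146/63927 - √7/63927 ≈ -0.0023252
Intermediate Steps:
1/(-438 + √(61 + S(-12, -8 - 1*(-8)))) = 1/(-438 + √(61 + 2)) = 1/(-438 + √63) = 1/(-438 + 3*√7)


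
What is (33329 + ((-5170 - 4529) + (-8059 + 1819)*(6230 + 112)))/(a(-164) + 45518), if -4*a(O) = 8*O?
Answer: -19775225/22923 ≈ -862.68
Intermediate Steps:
a(O) = -2*O
(33329 + ((-5170 - 4529) + (-8059 + 1819)*(6230 + 112)))/(a(-164) + 45518) = (33329 + ((-5170 - 4529) + (-8059 + 1819)*(6230 + 112)))/(-2*(-164) + 45518) = (33329 + (-9699 - 6240*6342))/(328 + 45518) = (33329 + (-9699 - 39574080))/45846 = (33329 - 39583779)*(1/45846) = -39550450*1/45846 = -19775225/22923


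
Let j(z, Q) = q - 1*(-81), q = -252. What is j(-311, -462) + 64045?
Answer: 63874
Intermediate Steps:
j(z, Q) = -171 (j(z, Q) = -252 - 1*(-81) = -252 + 81 = -171)
j(-311, -462) + 64045 = -171 + 64045 = 63874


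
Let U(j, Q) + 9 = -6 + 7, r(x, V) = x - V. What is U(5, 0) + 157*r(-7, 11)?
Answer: -2834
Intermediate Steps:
U(j, Q) = -8 (U(j, Q) = -9 + (-6 + 7) = -9 + 1 = -8)
U(5, 0) + 157*r(-7, 11) = -8 + 157*(-7 - 1*11) = -8 + 157*(-7 - 11) = -8 + 157*(-18) = -8 - 2826 = -2834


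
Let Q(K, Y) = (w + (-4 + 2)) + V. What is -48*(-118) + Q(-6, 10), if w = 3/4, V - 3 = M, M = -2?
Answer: 22655/4 ≈ 5663.8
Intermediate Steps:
V = 1 (V = 3 - 2 = 1)
w = 3/4 (w = 3*(1/4) = 3/4 ≈ 0.75000)
Q(K, Y) = -1/4 (Q(K, Y) = (3/4 + (-4 + 2)) + 1 = (3/4 - 2) + 1 = -5/4 + 1 = -1/4)
-48*(-118) + Q(-6, 10) = -48*(-118) - 1/4 = 5664 - 1/4 = 22655/4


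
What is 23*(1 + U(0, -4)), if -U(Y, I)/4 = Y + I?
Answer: 391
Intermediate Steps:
U(Y, I) = -4*I - 4*Y (U(Y, I) = -4*(Y + I) = -4*(I + Y) = -4*I - 4*Y)
23*(1 + U(0, -4)) = 23*(1 + (-4*(-4) - 4*0)) = 23*(1 + (16 + 0)) = 23*(1 + 16) = 23*17 = 391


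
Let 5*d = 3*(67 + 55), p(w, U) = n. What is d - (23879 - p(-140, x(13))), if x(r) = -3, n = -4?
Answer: -119049/5 ≈ -23810.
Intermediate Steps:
p(w, U) = -4
d = 366/5 (d = (3*(67 + 55))/5 = (3*122)/5 = (⅕)*366 = 366/5 ≈ 73.200)
d - (23879 - p(-140, x(13))) = 366/5 - (23879 - 1*(-4)) = 366/5 - (23879 + 4) = 366/5 - 1*23883 = 366/5 - 23883 = -119049/5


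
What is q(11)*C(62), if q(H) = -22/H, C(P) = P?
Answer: -124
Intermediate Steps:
q(11)*C(62) = -22/11*62 = -22*1/11*62 = -2*62 = -124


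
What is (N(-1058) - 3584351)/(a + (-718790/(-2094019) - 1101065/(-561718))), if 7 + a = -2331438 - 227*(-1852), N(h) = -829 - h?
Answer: 4215816924353014324/2247855759397300867 ≈ 1.8755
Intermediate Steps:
a = -1911041 (a = -7 + (-2331438 - 227*(-1852)) = -7 + (-2331438 - 1*(-420404)) = -7 + (-2331438 + 420404) = -7 - 1911034 = -1911041)
(N(-1058) - 3584351)/(a + (-718790/(-2094019) - 1101065/(-561718))) = ((-829 - 1*(-1058)) - 3584351)/(-1911041 + (-718790/(-2094019) - 1101065/(-561718))) = ((-829 + 1058) - 3584351)/(-1911041 + (-718790*(-1/2094019) - 1101065*(-1/561718))) = (229 - 3584351)/(-1911041 + (718790/2094019 + 1101065/561718)) = -3584122/(-1911041 + 2709408311455/1176248164642) = -3584122/(-2247855759397300867/1176248164642) = -3584122*(-1176248164642/2247855759397300867) = 4215816924353014324/2247855759397300867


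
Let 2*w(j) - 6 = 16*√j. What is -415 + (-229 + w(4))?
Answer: -625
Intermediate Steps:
w(j) = 3 + 8*√j (w(j) = 3 + (16*√j)/2 = 3 + 8*√j)
-415 + (-229 + w(4)) = -415 + (-229 + (3 + 8*√4)) = -415 + (-229 + (3 + 8*2)) = -415 + (-229 + (3 + 16)) = -415 + (-229 + 19) = -415 - 210 = -625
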